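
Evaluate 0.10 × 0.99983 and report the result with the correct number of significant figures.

1.0 × 10⁻¹

0.10 × 0.99983 = 0.099983
Multiplication/division keeps the fewest significant figures: 0.10 → 2 s.f., 0.99983 → 5 s.f.; limit is 2.
Rounded to 2 significant figures: 1.0 × 10⁻¹.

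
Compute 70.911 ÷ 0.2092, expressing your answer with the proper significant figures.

339.0

70.911 ÷ 0.2092 = 338.962715105…
Multiplication/division keeps the fewest significant figures: 70.911 → 5 s.f., 0.2092 → 4 s.f.; limit is 4.
Rounded to 4 significant figures: 339.0.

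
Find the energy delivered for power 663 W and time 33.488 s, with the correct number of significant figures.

2.22 × 10^4 J

energy delivered = 663 W × 33.488 s = 22202.544 J.
663 has 3 significant figures; 33.488 has 5.
Division/multiplication keeps the fewest: 3 significant figures.
Rounded: 2.22 × 10^4 J.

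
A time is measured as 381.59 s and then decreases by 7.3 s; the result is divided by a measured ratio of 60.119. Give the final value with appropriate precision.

6.226 s

381.59 s − 7.3 s = 374.29 s; the difference is limited to 1 decimal place (4 s.f.).
Carrying full precision, 374.29 ÷ 60.119 = 6.22581879273… s; 60.119 has 5 s.f., so the result keeps min(4, 5) = 4 s.f.
Rounded to 4 significant figures: 6.226 s.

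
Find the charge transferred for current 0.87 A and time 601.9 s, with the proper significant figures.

charge transferred = 0.87 A × 601.9 s = 523.653 C.
0.87 has 2 significant figures; 601.9 has 4.
Division/multiplication keeps the fewest: 2 significant figures.
Rounded: 5.2 × 10^2 C.

5.2 × 10^2 C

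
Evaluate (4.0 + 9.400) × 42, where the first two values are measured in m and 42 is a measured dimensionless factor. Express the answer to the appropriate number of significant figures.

5.6 × 10² m

4.0 m + 9.400 m = 13.400 m; the sum is limited to 1 decimal place (3 s.f.).
Carrying full precision, 13.400 × 42 = 562.8 m; 42 has 2 s.f., so the result keeps min(3, 2) = 2 s.f.
Rounded to 2 significant figures: 5.6 × 10² m.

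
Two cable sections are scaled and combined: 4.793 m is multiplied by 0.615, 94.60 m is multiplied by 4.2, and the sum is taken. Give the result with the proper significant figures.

4.793 × 0.615 = 2.947695 → 2.95 m (3 s.f., last digit at the 10^-2 place).
94.60 × 4.2 = 397.32 → 4.0 × 10^2 m (2 s.f., last digit at the 10^1 place).
Sum: 400.267695 m; keep the coarser place, 10^1.
Result: 4.0 × 10^2 m.

4.0 × 10^2 m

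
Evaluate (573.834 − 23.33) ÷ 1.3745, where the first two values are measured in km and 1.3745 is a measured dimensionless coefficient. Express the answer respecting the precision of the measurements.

400.51 km

573.834 km − 23.33 km = 550.504 km; the difference is limited to 2 decimal places (5 s.f.).
Carrying full precision, 550.504 ÷ 1.3745 = 400.51218625… km; 1.3745 has 5 s.f., so the result keeps min(5, 5) = 5 s.f.
Rounded to 5 significant figures: 400.51 km.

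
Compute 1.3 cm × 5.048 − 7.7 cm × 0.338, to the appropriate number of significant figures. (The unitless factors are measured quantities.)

1.3 × 5.048 = 6.5624 → 6.6 cm (2 s.f., last digit at the 10^-1 place).
7.7 × 0.338 = 2.6026 → 2.6 cm (2 s.f., last digit at the 10^-1 place).
Difference: 3.9598 cm; keep the coarser place, 10^-1.
Result: 4.0 cm.

4.0 cm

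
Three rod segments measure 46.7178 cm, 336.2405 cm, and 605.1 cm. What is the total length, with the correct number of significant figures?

988.1 cm

46.7178 cm + 336.2405 cm + 605.1 cm = 988.0583 cm.
Addition/subtraction keeps the fewest decimal places: 46.7178 → 4 decimal places, 336.2405 → 4 decimal places, 605.1 → 1 decimal place; limit is 1.
Rounded to 1 decimal place: 988.1 cm.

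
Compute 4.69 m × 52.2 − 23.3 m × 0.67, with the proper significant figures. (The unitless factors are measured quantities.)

4.69 × 52.2 = 244.818 → 245 m (3 s.f., last digit at the 10^0 place).
23.3 × 0.67 = 15.611 → 16 m (2 s.f., last digit at the 10^0 place).
Difference: 229.207 m; keep the coarser place, 10^0.
Result: 229 m.

229 m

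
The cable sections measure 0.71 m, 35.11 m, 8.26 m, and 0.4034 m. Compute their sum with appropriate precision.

44.48 m

0.71 m + 35.11 m + 8.26 m + 0.4034 m = 44.4834 m.
Addition/subtraction keeps the fewest decimal places: 0.71 → 2 decimal places, 35.11 → 2 decimal places, 8.26 → 2 decimal places, 0.4034 → 4 decimal places; limit is 2.
Rounded to 2 decimal places: 44.48 m.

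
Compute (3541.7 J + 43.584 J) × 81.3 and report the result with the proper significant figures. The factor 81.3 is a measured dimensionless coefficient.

3541.7 J + 43.584 J = 3585.284 J; the sum is limited to 1 decimal place (5 s.f.).
Carrying full precision, 3585.284 × 81.3 = 291483.5892 J; 81.3 has 3 s.f., so the result keeps min(5, 3) = 3 s.f.
Rounded to 3 significant figures: 2.91 × 10^5 J.

2.91 × 10^5 J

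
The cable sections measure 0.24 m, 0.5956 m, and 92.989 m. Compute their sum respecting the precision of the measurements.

93.82 m

0.24 m + 0.5956 m + 92.989 m = 93.8246 m.
Addition/subtraction keeps the fewest decimal places: 0.24 → 2 decimal places, 0.5956 → 4 decimal places, 92.989 → 3 decimal places; limit is 2.
Rounded to 2 decimal places: 93.82 m.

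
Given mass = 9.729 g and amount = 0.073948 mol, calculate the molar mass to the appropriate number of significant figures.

molar mass = 9.729 g ÷ 0.073948 mol = 131.565424352… g/mol.
9.729 has 4 significant figures; 0.073948 has 5.
Division/multiplication keeps the fewest: 4 significant figures.
Rounded: 131.6 g/mol.

131.6 g/mol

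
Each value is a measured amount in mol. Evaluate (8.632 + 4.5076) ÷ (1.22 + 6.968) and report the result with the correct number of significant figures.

1.60

8.632 + 4.5076 = 13.1396, limited to 3 d.p. → 5 s.f.; 1.22 + 6.968 = 8.188, limited to 2 d.p. → 3 s.f.
Carrying full precision, 13.1396 ÷ 8.188 = 1.60473864191…; keep min(5, 3) = 3 s.f.
Rounded to 3 significant figures: 1.60.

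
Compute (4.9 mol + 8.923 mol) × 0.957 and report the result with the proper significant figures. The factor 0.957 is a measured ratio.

13.2 mol

4.9 mol + 8.923 mol = 13.823 mol; the sum is limited to 1 decimal place (3 s.f.).
Carrying full precision, 13.823 × 0.957 = 13.228611 mol; 0.957 has 3 s.f., so the result keeps min(3, 3) = 3 s.f.
Rounded to 3 significant figures: 13.2 mol.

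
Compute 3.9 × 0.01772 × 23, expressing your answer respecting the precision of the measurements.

1.6

3.9 × 0.01772 × 23 = 1.589484
Multiplication/division keeps the fewest significant figures: 3.9 → 2 s.f., 0.01772 → 4 s.f., 23 → 2 s.f.; limit is 2.
Rounded to 2 significant figures: 1.6.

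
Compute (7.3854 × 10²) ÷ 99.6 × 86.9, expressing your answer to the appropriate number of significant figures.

(7.3854 × 10²) ÷ 99.6 × 86.9 = 644.36873494…
Multiplication/division keeps the fewest significant figures: 7.3854 × 10² → 5 s.f., 99.6 → 3 s.f., 86.9 → 3 s.f.; limit is 3.
Rounded to 3 significant figures: 644.

644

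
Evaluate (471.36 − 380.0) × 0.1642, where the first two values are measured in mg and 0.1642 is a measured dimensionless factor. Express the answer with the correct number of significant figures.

15.0 mg

471.36 mg − 380.0 mg = 91.36 mg; the difference is limited to 1 decimal place (3 s.f.).
Carrying full precision, 91.36 × 0.1642 = 15.001312 mg; 0.1642 has 4 s.f., so the result keeps min(3, 4) = 3 s.f.
Rounded to 3 significant figures: 15.0 mg.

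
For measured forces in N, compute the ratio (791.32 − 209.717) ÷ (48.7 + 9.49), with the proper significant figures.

9.99

791.32 − 209.717 = 581.603, limited to 2 d.p. → 5 s.f.; 48.7 + 9.49 = 58.19, limited to 1 d.p. → 3 s.f.
Carrying full precision, 581.603 ÷ 58.19 = 9.99489603025…; keep min(5, 3) = 3 s.f.
Rounded to 3 significant figures: 9.99.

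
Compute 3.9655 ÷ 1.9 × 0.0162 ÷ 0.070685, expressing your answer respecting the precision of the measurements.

0.48

3.9655 ÷ 1.9 × 0.0162 ÷ 0.070685 = 0.478334940414…
Multiplication/division keeps the fewest significant figures: 3.9655 → 5 s.f., 1.9 → 2 s.f., 0.0162 → 3 s.f., 0.070685 → 5 s.f.; limit is 2.
Rounded to 2 significant figures: 0.48.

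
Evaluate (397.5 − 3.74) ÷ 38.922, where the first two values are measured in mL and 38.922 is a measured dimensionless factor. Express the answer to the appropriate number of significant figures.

10.12 mL

397.5 mL − 3.74 mL = 393.76 mL; the difference is limited to 1 decimal place (4 s.f.).
Carrying full precision, 393.76 ÷ 38.922 = 10.1166435435… mL; 38.922 has 5 s.f., so the result keeps min(4, 5) = 4 s.f.
Rounded to 4 significant figures: 10.12 mL.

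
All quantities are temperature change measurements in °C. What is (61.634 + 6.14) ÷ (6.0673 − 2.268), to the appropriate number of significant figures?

17.84

61.634 + 6.14 = 67.774, limited to 2 d.p. → 4 s.f.; 6.0673 − 2.268 = 3.7993, limited to 3 d.p. → 4 s.f.
Carrying full precision, 67.774 ÷ 3.7993 = 17.8385492064…; keep min(4, 4) = 4 s.f.
Rounded to 4 significant figures: 17.84.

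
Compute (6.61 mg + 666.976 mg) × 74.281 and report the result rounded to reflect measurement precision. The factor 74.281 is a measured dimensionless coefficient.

6.61 mg + 666.976 mg = 673.586 mg; the sum is limited to 2 decimal places (5 s.f.).
Carrying full precision, 673.586 × 74.281 = 50034.641666 mg; 74.281 has 5 s.f., so the result keeps min(5, 5) = 5 s.f.
Rounded to 5 significant figures: 50035 mg.

50035 mg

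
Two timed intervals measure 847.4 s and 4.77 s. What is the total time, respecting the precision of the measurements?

852.2 s

847.4 s + 4.77 s = 852.17 s.
Addition/subtraction keeps the fewest decimal places: 847.4 → 1 decimal place, 4.77 → 2 decimal places; limit is 1.
Rounded to 1 decimal place: 852.2 s.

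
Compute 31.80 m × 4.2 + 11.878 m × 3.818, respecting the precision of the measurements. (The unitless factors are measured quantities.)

31.80 × 4.2 = 133.56 → 1.3 × 10² m (2 s.f., last digit at the 10^1 place).
11.878 × 3.818 = 45.350204 → 45.35 m (4 s.f., last digit at the 10^-2 place).
Sum: 178.910204 m; keep the coarser place, 10^1.
Result: 1.8 × 10² m.

1.8 × 10² m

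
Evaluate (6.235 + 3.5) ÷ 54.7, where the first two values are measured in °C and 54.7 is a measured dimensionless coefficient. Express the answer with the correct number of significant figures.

6.235 °C + 3.5 °C = 9.735 °C; the sum is limited to 1 decimal place (2 s.f.).
Carrying full precision, 9.735 ÷ 54.7 = 0.177970749543… °C; 54.7 has 3 s.f., so the result keeps min(2, 3) = 2 s.f.
Rounded to 2 significant figures: 0.18 °C.

0.18 °C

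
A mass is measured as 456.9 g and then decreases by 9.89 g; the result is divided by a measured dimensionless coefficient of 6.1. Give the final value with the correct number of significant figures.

456.9 g − 9.89 g = 447.01 g; the difference is limited to 1 decimal place (4 s.f.).
Carrying full precision, 447.01 ÷ 6.1 = 73.2803278689… g; 6.1 has 2 s.f., so the result keeps min(4, 2) = 2 s.f.
Rounded to 2 significant figures: 73 g.

73 g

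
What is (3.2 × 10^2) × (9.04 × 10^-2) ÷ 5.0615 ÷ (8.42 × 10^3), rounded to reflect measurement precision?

(3.2 × 10^2) × (9.04 × 10^-2) ÷ 5.0615 ÷ (8.42 × 10^3) = 0.000678776934443…
Multiplication/division keeps the fewest significant figures: 3.2 × 10^2 → 2 s.f., 9.04 × 10^-2 → 3 s.f., 5.0615 → 5 s.f., 8.42 × 10^3 → 3 s.f.; limit is 2.
Rounded to 2 significant figures: 6.8 × 10^-4.

6.8 × 10^-4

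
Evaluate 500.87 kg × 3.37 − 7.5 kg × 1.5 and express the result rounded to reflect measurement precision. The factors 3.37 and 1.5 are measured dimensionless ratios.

500.87 × 3.37 = 1687.9319 → 1.69 × 10^3 kg (3 s.f., last digit at the 10^1 place).
7.5 × 1.5 = 11.25 → 11 kg (2 s.f., last digit at the 10^0 place).
Difference: 1676.6819 kg; keep the coarser place, 10^1.
Result: 1.68 × 10^3 kg.

1.68 × 10^3 kg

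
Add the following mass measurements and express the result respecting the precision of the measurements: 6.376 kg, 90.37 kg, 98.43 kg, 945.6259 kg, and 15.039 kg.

6.376 kg + 90.37 kg + 98.43 kg + 945.6259 kg + 15.039 kg = 1155.8409 kg.
Addition/subtraction keeps the fewest decimal places: 6.376 → 3 decimal places, 90.37 → 2 decimal places, 98.43 → 2 decimal places, 945.6259 → 4 decimal places, 15.039 → 3 decimal places; limit is 2.
Rounded to 2 decimal places: 1155.84 kg.

1155.84 kg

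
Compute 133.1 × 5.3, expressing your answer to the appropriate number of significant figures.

133.1 × 5.3 = 705.43
Multiplication/division keeps the fewest significant figures: 133.1 → 4 s.f., 5.3 → 2 s.f.; limit is 2.
Rounded to 2 significant figures: 7.1 × 10².

7.1 × 10²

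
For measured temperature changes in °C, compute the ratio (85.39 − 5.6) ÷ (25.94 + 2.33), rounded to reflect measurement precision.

2.82

85.39 − 5.6 = 79.79, limited to 1 d.p. → 3 s.f.; 25.94 + 2.33 = 28.27, limited to 2 d.p. → 4 s.f.
Carrying full precision, 79.79 ÷ 28.27 = 2.82242660064…; keep min(3, 4) = 3 s.f.
Rounded to 3 significant figures: 2.82.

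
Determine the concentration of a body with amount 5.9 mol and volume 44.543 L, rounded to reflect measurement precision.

concentration = 5.9 mol ÷ 44.543 L = 0.132456278203… mol/L.
5.9 has 2 significant figures; 44.543 has 5.
Division/multiplication keeps the fewest: 2 significant figures.
Rounded: 1.3 × 10⁻¹ mol/L.

1.3 × 10⁻¹ mol/L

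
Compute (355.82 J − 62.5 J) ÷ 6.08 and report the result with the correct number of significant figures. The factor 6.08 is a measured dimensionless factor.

355.82 J − 62.5 J = 293.32 J; the difference is limited to 1 decimal place (4 s.f.).
Carrying full precision, 293.32 ÷ 6.08 = 48.2434210526… J; 6.08 has 3 s.f., so the result keeps min(4, 3) = 3 s.f.
Rounded to 3 significant figures: 48.2 J.

48.2 J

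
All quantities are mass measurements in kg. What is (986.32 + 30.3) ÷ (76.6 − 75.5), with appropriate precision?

9.2 × 10²

986.32 + 30.3 = 1016.62, limited to 1 d.p. → 5 s.f.; 76.6 − 75.5 = 1.1, limited to 1 d.p. → 2 s.f.
Carrying full precision, 1016.62 ÷ 1.1 = 924.2; keep min(5, 2) = 2 s.f.
Rounded to 2 significant figures: 9.2 × 10².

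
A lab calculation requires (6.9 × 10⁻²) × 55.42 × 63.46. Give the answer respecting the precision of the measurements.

(6.9 × 10⁻²) × 55.42 × 63.46 = 242.6697708
Multiplication/division keeps the fewest significant figures: 6.9 × 10⁻² → 2 s.f., 55.42 → 4 s.f., 63.46 → 4 s.f.; limit is 2.
Rounded to 2 significant figures: 2.4 × 10².

2.4 × 10²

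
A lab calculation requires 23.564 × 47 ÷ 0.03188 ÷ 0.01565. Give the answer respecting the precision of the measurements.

2.2 × 10⁶

23.564 × 47 ÷ 0.03188 ÷ 0.01565 = 2219801.89288…
Multiplication/division keeps the fewest significant figures: 23.564 → 5 s.f., 47 → 2 s.f., 0.03188 → 4 s.f., 0.01565 → 4 s.f.; limit is 2.
Rounded to 2 significant figures: 2.2 × 10⁶.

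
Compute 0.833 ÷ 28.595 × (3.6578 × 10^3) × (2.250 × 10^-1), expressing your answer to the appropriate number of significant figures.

24.0

0.833 ÷ 28.595 × (3.6578 × 10^3) × (2.250 × 10^-1) = 23.9749314565…
Multiplication/division keeps the fewest significant figures: 0.833 → 3 s.f., 28.595 → 5 s.f., 3.6578 × 10^3 → 5 s.f., 2.250 × 10^-1 → 4 s.f.; limit is 3.
Rounded to 3 significant figures: 24.0.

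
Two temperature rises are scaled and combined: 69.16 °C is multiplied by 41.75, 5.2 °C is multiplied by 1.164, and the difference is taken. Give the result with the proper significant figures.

2881 °C

69.16 × 41.75 = 2887.43 → 2887 °C (4 s.f., last digit at the 10^0 place).
5.2 × 1.164 = 6.0528 → 6.1 °C (2 s.f., last digit at the 10^-1 place).
Difference: 2881.3772 °C; keep the coarser place, 10^0.
Result: 2881 °C.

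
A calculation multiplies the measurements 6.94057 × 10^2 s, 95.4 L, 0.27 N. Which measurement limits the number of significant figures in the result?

6.94057 × 10^2 s → 6 s.f.; 95.4 L → 3 s.f.; 0.27 N → 2 s.f.
The fewest is 2 significant figures, from 0.27 N.

0.27 N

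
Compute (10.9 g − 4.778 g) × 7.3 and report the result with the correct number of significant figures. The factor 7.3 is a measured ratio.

10.9 g − 4.778 g = 6.122 g; the difference is limited to 1 decimal place (2 s.f.).
Carrying full precision, 6.122 × 7.3 = 44.6906 g; 7.3 has 2 s.f., so the result keeps min(2, 2) = 2 s.f.
Rounded to 2 significant figures: 45 g.

45 g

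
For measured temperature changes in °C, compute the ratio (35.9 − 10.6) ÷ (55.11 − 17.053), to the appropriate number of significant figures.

35.9 − 10.6 = 25.3, limited to 1 d.p. → 3 s.f.; 55.11 − 17.053 = 38.057, limited to 2 d.p. → 4 s.f.
Carrying full precision, 25.3 ÷ 38.057 = 0.664792285256…; keep min(3, 4) = 3 s.f.
Rounded to 3 significant figures: 6.65 × 10^-1.

6.65 × 10^-1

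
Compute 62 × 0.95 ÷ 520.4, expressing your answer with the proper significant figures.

0.11

62 × 0.95 ÷ 520.4 = 0.113182167563…
Multiplication/division keeps the fewest significant figures: 62 → 2 s.f., 0.95 → 2 s.f., 520.4 → 4 s.f.; limit is 2.
Rounded to 2 significant figures: 0.11.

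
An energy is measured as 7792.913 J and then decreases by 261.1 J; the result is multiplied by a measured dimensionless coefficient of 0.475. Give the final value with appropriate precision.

7792.913 J − 261.1 J = 7531.813 J; the difference is limited to 1 decimal place (5 s.f.).
Carrying full precision, 7531.813 × 0.475 = 3577.611175 J; 0.475 has 3 s.f., so the result keeps min(5, 3) = 3 s.f.
Rounded to 3 significant figures: 3.58 × 10³ J.

3.58 × 10³ J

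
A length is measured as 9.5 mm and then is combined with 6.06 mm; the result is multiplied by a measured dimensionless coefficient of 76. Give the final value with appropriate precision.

1.2 × 10^3 mm

9.5 mm + 6.06 mm = 15.56 mm; the sum is limited to 1 decimal place (3 s.f.).
Carrying full precision, 15.56 × 76 = 1182.56 mm; 76 has 2 s.f., so the result keeps min(3, 2) = 2 s.f.
Rounded to 2 significant figures: 1.2 × 10^3 mm.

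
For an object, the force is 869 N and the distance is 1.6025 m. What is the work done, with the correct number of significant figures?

work done = 869 N × 1.6025 m = 1392.5725 J.
869 has 3 significant figures; 1.6025 has 5.
Division/multiplication keeps the fewest: 3 significant figures.
Rounded: 1.39 × 10³ J.

1.39 × 10³ J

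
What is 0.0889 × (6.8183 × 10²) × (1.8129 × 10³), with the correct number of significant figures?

0.0889 × (6.8183 × 10²) × (1.8129 × 10³) = 109888.366062…
Multiplication/division keeps the fewest significant figures: 0.0889 → 3 s.f., 6.8183 × 10² → 5 s.f., 1.8129 × 10³ → 5 s.f.; limit is 3.
Rounded to 3 significant figures: 1.10 × 10⁵.

1.10 × 10⁵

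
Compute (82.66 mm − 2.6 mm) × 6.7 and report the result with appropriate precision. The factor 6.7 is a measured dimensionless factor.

82.66 mm − 2.6 mm = 80.06 mm; the difference is limited to 1 decimal place (3 s.f.).
Carrying full precision, 80.06 × 6.7 = 536.402 mm; 6.7 has 2 s.f., so the result keeps min(3, 2) = 2 s.f.
Rounded to 2 significant figures: 5.4 × 10^2 mm.

5.4 × 10^2 mm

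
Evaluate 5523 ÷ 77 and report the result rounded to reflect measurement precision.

72

5523 ÷ 77 = 71.7272727273…
Multiplication/division keeps the fewest significant figures: 5523 → 4 s.f., 77 → 2 s.f.; limit is 2.
Rounded to 2 significant figures: 72.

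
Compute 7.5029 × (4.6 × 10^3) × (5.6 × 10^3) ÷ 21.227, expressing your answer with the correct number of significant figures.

7.5029 × (4.6 × 10^3) × (5.6 × 10^3) ÷ 21.227 = 9105135.15805…
Multiplication/division keeps the fewest significant figures: 7.5029 → 5 s.f., 4.6 × 10^3 → 2 s.f., 5.6 × 10^3 → 2 s.f., 21.227 → 5 s.f.; limit is 2.
Rounded to 2 significant figures: 9.1 × 10^6.

9.1 × 10^6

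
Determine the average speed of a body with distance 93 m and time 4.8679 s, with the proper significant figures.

average speed = 93 m ÷ 4.8679 s = 19.104747427… m/s.
93 has 2 significant figures; 4.8679 has 5.
Division/multiplication keeps the fewest: 2 significant figures.
Rounded: 19 m/s.

19 m/s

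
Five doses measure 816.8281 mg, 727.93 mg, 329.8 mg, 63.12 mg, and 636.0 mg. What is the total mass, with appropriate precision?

2573.7 mg

816.8281 mg + 727.93 mg + 329.8 mg + 63.12 mg + 636.0 mg = 2573.6781 mg.
Addition/subtraction keeps the fewest decimal places: 816.8281 → 4 decimal places, 727.93 → 2 decimal places, 329.8 → 1 decimal place, 63.12 → 2 decimal places, 636.0 → 1 decimal place; limit is 1.
Rounded to 1 decimal place: 2573.7 mg.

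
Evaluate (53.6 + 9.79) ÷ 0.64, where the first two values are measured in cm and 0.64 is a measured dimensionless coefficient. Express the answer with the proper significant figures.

99 cm

53.6 cm + 9.79 cm = 63.39 cm; the sum is limited to 1 decimal place (3 s.f.).
Carrying full precision, 63.39 ÷ 0.64 = 99.046875 cm; 0.64 has 2 s.f., so the result keeps min(3, 2) = 2 s.f.
Rounded to 2 significant figures: 99 cm.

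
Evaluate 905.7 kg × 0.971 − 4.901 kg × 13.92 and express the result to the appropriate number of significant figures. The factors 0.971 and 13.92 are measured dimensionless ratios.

905.7 × 0.971 = 879.4347 → 879 kg (3 s.f., last digit at the 10^0 place).
4.901 × 13.92 = 68.22192 → 68.22 kg (4 s.f., last digit at the 10^-2 place).
Difference: 811.21278 kg; keep the coarser place, 10^0.
Result: 811 kg.

811 kg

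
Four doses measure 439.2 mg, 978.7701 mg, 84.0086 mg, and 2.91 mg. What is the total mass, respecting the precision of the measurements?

439.2 mg + 978.7701 mg + 84.0086 mg + 2.91 mg = 1504.8887 mg.
Addition/subtraction keeps the fewest decimal places: 439.2 → 1 decimal place, 978.7701 → 4 decimal places, 84.0086 → 4 decimal places, 2.91 → 2 decimal places; limit is 1.
Rounded to 1 decimal place: 1504.9 mg.

1504.9 mg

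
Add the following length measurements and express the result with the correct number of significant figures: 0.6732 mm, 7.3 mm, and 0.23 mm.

8.2 mm

0.6732 mm + 7.3 mm + 0.23 mm = 8.2032 mm.
Addition/subtraction keeps the fewest decimal places: 0.6732 → 4 decimal places, 7.3 → 1 decimal place, 0.23 → 2 decimal places; limit is 1.
Rounded to 1 decimal place: 8.2 mm.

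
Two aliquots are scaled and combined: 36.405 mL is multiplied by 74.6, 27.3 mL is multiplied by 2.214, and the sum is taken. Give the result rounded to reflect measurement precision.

2.78 × 10^3 mL

36.405 × 74.6 = 2715.813 → 2.72 × 10^3 mL (3 s.f., last digit at the 10^1 place).
27.3 × 2.214 = 60.4422 → 60.4 mL (3 s.f., last digit at the 10^-1 place).
Sum: 2776.2552 mL; keep the coarser place, 10^1.
Result: 2.78 × 10^3 mL.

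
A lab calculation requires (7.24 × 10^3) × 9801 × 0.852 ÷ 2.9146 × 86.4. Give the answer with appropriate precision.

1.79 × 10^9

(7.24 × 10^3) × 9801 × 0.852 ÷ 2.9146 × 86.4 = 1.79218703845 × 10^9…
Multiplication/division keeps the fewest significant figures: 7.24 × 10^3 → 3 s.f., 9801 → 4 s.f., 0.852 → 3 s.f., 2.9146 → 5 s.f., 86.4 → 3 s.f.; limit is 3.
Rounded to 3 significant figures: 1.79 × 10^9.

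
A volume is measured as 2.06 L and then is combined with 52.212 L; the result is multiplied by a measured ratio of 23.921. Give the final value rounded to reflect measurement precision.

2.06 L + 52.212 L = 54.272 L; the sum is limited to 2 decimal places (4 s.f.).
Carrying full precision, 54.272 × 23.921 = 1298.240512 L; 23.921 has 5 s.f., so the result keeps min(4, 5) = 4 s.f.
Rounded to 4 significant figures: 1298 L.

1298 L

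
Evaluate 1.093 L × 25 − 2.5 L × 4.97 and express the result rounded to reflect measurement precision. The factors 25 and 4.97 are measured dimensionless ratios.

1.093 × 25 = 27.325 → 27 L (2 s.f., last digit at the 10^0 place).
2.5 × 4.97 = 12.425 → 12 L (2 s.f., last digit at the 10^0 place).
Difference: 14.9 L; keep the coarser place, 10^0.
Result: 15 L.

15 L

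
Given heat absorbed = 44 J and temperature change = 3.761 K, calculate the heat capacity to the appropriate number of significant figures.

heat capacity = 44 J ÷ 3.761 K = 11.6990162191… J/K.
44 has 2 significant figures; 3.761 has 4.
Division/multiplication keeps the fewest: 2 significant figures.
Rounded: 12 J/K.

12 J/K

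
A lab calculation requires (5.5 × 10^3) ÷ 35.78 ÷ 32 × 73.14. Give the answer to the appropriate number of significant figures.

(5.5 × 10^3) ÷ 35.78 ÷ 32 × 73.14 = 351.339784796…
Multiplication/division keeps the fewest significant figures: 5.5 × 10^3 → 2 s.f., 35.78 → 4 s.f., 32 → 2 s.f., 73.14 → 4 s.f.; limit is 2.
Rounded to 2 significant figures: 3.5 × 10^2.

3.5 × 10^2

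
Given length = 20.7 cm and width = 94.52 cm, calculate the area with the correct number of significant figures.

1.96 × 10^3 cm²

area = 20.7 cm × 94.52 cm = 1956.564 cm².
20.7 has 3 significant figures; 94.52 has 4.
Division/multiplication keeps the fewest: 3 significant figures.
Rounded: 1.96 × 10^3 cm².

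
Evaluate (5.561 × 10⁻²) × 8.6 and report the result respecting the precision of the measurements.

(5.561 × 10⁻²) × 8.6 = 0.478246
Multiplication/division keeps the fewest significant figures: 5.561 × 10⁻² → 4 s.f., 8.6 → 2 s.f.; limit is 2.
Rounded to 2 significant figures: 0.48.

0.48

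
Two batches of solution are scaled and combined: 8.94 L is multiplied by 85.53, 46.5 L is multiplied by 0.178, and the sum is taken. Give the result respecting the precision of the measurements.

8.94 × 85.53 = 764.6382 → 765 L (3 s.f., last digit at the 10^0 place).
46.5 × 0.178 = 8.277 → 8.28 L (3 s.f., last digit at the 10^-2 place).
Sum: 772.9152 L; keep the coarser place, 10^0.
Result: 773 L.

773 L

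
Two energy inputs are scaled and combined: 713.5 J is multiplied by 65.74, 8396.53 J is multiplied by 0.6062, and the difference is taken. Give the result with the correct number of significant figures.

713.5 × 65.74 = 46905.49 → 4.691 × 10^4 J (4 s.f., last digit at the 10^1 place).
8396.53 × 0.6062 = 5089.976486 → 5.090 × 10^3 J (4 s.f., last digit at the 10^0 place).
Difference: 41815.513514 J; keep the coarser place, 10^1.
Result: 4.182 × 10^4 J.

4.182 × 10^4 J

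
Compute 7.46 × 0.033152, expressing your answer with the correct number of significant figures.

0.247

7.46 × 0.033152 = 0.24731392
Multiplication/division keeps the fewest significant figures: 7.46 → 3 s.f., 0.033152 → 5 s.f.; limit is 3.
Rounded to 3 significant figures: 0.247.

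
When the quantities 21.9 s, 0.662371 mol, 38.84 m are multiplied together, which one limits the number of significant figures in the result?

21.9 s → 3 s.f.; 0.662371 mol → 6 s.f.; 38.84 m → 4 s.f.
The fewest is 3 significant figures, from 21.9 s.

21.9 s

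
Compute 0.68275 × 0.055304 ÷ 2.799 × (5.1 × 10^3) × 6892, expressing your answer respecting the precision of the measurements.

4.7 × 10^5

0.68275 × 0.055304 ÷ 2.799 × (5.1 × 10^3) × 6892 = 474166.4251…
Multiplication/division keeps the fewest significant figures: 0.68275 → 5 s.f., 0.055304 → 5 s.f., 2.799 → 4 s.f., 5.1 × 10^3 → 2 s.f., 6892 → 4 s.f.; limit is 2.
Rounded to 2 significant figures: 4.7 × 10^5.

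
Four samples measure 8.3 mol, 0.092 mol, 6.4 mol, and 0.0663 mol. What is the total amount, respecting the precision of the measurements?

8.3 mol + 0.092 mol + 6.4 mol + 0.0663 mol = 14.8583 mol.
Addition/subtraction keeps the fewest decimal places: 8.3 → 1 decimal place, 0.092 → 3 decimal places, 6.4 → 1 decimal place, 0.0663 → 4 decimal places; limit is 1.
Rounded to 1 decimal place: 14.9 mol.

14.9 mol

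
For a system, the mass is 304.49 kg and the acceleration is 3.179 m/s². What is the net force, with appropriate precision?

968.0 N

net force = 304.49 kg × 3.179 m/s² = 967.97371 N.
304.49 has 5 significant figures; 3.179 has 4.
Division/multiplication keeps the fewest: 4 significant figures.
Rounded: 968.0 N.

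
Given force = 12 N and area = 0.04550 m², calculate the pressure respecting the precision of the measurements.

2.6 × 10^2 Pa

pressure = 12 N ÷ 0.04550 m² = 263.736263736… Pa.
12 has 2 significant figures; 0.04550 has 4.
Division/multiplication keeps the fewest: 2 significant figures.
Rounded: 2.6 × 10^2 Pa.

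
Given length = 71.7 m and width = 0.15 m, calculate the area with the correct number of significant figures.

area = 71.7 m × 0.15 m = 10.755 m².
71.7 has 3 significant figures; 0.15 has 2.
Division/multiplication keeps the fewest: 2 significant figures.
Rounded: 11 m².

11 m²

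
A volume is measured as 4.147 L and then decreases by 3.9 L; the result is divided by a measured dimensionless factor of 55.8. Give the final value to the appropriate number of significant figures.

0.004 L

4.147 L − 3.9 L = 0.247 L; the difference is limited to 1 decimal place (1 s.f.).
Carrying full precision, 0.247 ÷ 55.8 = 0.00442652329749… L; 55.8 has 3 s.f., so the result keeps min(1, 3) = 1 s.f.
Rounded to 1 significant figure: 0.004 L.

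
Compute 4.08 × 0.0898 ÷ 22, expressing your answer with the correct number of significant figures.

1.7 × 10⁻²

4.08 × 0.0898 ÷ 22 = 0.0166538181818…
Multiplication/division keeps the fewest significant figures: 4.08 → 3 s.f., 0.0898 → 3 s.f., 22 → 2 s.f.; limit is 2.
Rounded to 2 significant figures: 1.7 × 10⁻².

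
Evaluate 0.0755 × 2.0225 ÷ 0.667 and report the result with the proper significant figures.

0.229

0.0755 × 2.0225 ÷ 0.667 = 0.228933658171…
Multiplication/division keeps the fewest significant figures: 0.0755 → 3 s.f., 2.0225 → 5 s.f., 0.667 → 3 s.f.; limit is 3.
Rounded to 3 significant figures: 0.229.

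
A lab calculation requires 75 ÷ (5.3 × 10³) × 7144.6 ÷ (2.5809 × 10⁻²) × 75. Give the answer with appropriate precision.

2.9 × 10⁵

75 ÷ (5.3 × 10³) × 7144.6 ÷ (2.5809 × 10⁻²) × 75 = 293801.087378…
Multiplication/division keeps the fewest significant figures: 75 → 2 s.f., 5.3 × 10³ → 2 s.f., 7144.6 → 5 s.f., 2.5809 × 10⁻² → 5 s.f., 75 → 2 s.f.; limit is 2.
Rounded to 2 significant figures: 2.9 × 10⁵.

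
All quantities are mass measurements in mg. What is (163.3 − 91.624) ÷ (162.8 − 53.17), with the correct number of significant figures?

0.654

163.3 − 91.624 = 71.676, limited to 1 d.p. → 3 s.f.; 162.8 − 53.17 = 109.63, limited to 1 d.p. → 4 s.f.
Carrying full precision, 71.676 ÷ 109.63 = 0.65379914257…; keep min(3, 4) = 3 s.f.
Rounded to 3 significant figures: 0.654.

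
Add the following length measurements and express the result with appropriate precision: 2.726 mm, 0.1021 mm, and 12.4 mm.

15.2 mm

2.726 mm + 0.1021 mm + 12.4 mm = 15.2281 mm.
Addition/subtraction keeps the fewest decimal places: 2.726 → 3 decimal places, 0.1021 → 4 decimal places, 12.4 → 1 decimal place; limit is 1.
Rounded to 1 decimal place: 15.2 mm.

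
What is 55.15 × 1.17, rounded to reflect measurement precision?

55.15 × 1.17 = 64.5255
Multiplication/division keeps the fewest significant figures: 55.15 → 4 s.f., 1.17 → 3 s.f.; limit is 3.
Rounded to 3 significant figures: 64.5.

64.5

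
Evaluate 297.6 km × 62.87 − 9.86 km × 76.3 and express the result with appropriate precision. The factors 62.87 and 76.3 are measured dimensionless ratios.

1.796 × 10⁴ km

297.6 × 62.87 = 18710.112 → 1.871 × 10⁴ km (4 s.f., last digit at the 10^1 place).
9.86 × 76.3 = 752.318 → 752 km (3 s.f., last digit at the 10^0 place).
Difference: 17957.794 km; keep the coarser place, 10^1.
Result: 1.796 × 10⁴ km.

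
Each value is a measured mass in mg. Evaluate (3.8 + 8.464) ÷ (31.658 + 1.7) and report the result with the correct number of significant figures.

0.368

3.8 + 8.464 = 12.264, limited to 1 d.p. → 3 s.f.; 31.658 + 1.7 = 33.358, limited to 1 d.p. → 3 s.f.
Carrying full precision, 12.264 ÷ 33.358 = 0.367647940524…; keep min(3, 3) = 3 s.f.
Rounded to 3 significant figures: 0.368.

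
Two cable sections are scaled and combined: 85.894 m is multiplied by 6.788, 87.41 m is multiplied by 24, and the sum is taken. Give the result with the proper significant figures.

85.894 × 6.788 = 583.048472 → 583.0 m (4 s.f., last digit at the 10^-1 place).
87.41 × 24 = 2097.84 → 2.1 × 10³ m (2 s.f., last digit at the 10^2 place).
Sum: 2680.888472 m; keep the coarser place, 10^2.
Result: 2.7 × 10³ m.

2.7 × 10³ m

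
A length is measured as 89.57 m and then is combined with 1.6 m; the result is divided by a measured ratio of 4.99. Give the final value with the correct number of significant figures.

18.3 m

89.57 m + 1.6 m = 91.17 m; the sum is limited to 1 decimal place (3 s.f.).
Carrying full precision, 91.17 ÷ 4.99 = 18.2705410822… m; 4.99 has 3 s.f., so the result keeps min(3, 3) = 3 s.f.
Rounded to 3 significant figures: 18.3 m.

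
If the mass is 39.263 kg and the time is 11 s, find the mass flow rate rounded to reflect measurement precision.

3.6 kg/s

mass flow rate = 39.263 kg ÷ 11 s = 3.56936363636… kg/s.
39.263 has 5 significant figures; 11 has 2.
Division/multiplication keeps the fewest: 2 significant figures.
Rounded: 3.6 kg/s.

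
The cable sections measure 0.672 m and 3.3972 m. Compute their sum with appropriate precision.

0.672 m + 3.3972 m = 4.0692 m.
Addition/subtraction keeps the fewest decimal places: 0.672 → 3 decimal places, 3.3972 → 4 decimal places; limit is 3.
Rounded to 3 decimal places: 4.069 m.

4.069 m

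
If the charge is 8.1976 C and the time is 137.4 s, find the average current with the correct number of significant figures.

0.05966 A

average current = 8.1976 C ÷ 137.4 s = 0.0596622998544… A.
8.1976 has 5 significant figures; 137.4 has 4.
Division/multiplication keeps the fewest: 4 significant figures.
Rounded: 0.05966 A.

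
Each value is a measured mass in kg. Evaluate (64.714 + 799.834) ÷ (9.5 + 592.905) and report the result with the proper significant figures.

1.435

64.714 + 799.834 = 864.548, limited to 3 d.p. → 6 s.f.; 9.5 + 592.905 = 602.405, limited to 1 d.p. → 4 s.f.
Carrying full precision, 864.548 ÷ 602.405 = 1.43516073074…; keep min(6, 4) = 4 s.f.
Rounded to 4 significant figures: 1.435.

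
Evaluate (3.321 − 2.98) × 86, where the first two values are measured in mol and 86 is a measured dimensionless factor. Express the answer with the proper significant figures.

29 mol

3.321 mol − 2.98 mol = 0.341 mol; the difference is limited to 2 decimal places (2 s.f.).
Carrying full precision, 0.341 × 86 = 29.326 mol; 86 has 2 s.f., so the result keeps min(2, 2) = 2 s.f.
Rounded to 2 significant figures: 29 mol.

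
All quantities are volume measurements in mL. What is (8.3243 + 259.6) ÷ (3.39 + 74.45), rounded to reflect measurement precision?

3.442

8.3243 + 259.6 = 267.9243, limited to 1 d.p. → 4 s.f.; 3.39 + 74.45 = 77.84, limited to 2 d.p. → 4 s.f.
Carrying full precision, 267.9243 ÷ 77.84 = 3.44198741007…; keep min(4, 4) = 4 s.f.
Rounded to 4 significant figures: 3.442.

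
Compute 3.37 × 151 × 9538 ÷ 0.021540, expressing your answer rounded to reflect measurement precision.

3.37 × 151 × 9538 ÷ 0.021540 = 225329714.949…
Multiplication/division keeps the fewest significant figures: 3.37 → 3 s.f., 151 → 3 s.f., 9538 → 4 s.f., 0.021540 → 5 s.f.; limit is 3.
Rounded to 3 significant figures: 2.25 × 10⁸.

2.25 × 10⁸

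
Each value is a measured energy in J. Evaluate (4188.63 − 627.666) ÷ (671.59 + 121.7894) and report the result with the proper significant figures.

4.4883

4188.63 − 627.666 = 3560.964, limited to 2 d.p. → 6 s.f.; 671.59 + 121.7894 = 793.3794, limited to 2 d.p. → 5 s.f.
Carrying full precision, 3560.964 ÷ 793.3794 = 4.48834945803…; keep min(6, 5) = 5 s.f.
Rounded to 5 significant figures: 4.4883.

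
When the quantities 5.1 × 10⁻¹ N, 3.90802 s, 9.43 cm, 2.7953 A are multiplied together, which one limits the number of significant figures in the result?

5.1 × 10⁻¹ N → 2 s.f.; 3.90802 s → 6 s.f.; 9.43 cm → 3 s.f.; 2.7953 A → 5 s.f.
The fewest is 2 significant figures, from 5.1 × 10⁻¹ N.

5.1 × 10⁻¹ N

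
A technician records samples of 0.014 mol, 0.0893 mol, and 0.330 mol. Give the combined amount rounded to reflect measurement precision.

0.433 mol

0.014 mol + 0.0893 mol + 0.330 mol = 0.4333 mol.
Addition/subtraction keeps the fewest decimal places: 0.014 → 3 decimal places, 0.0893 → 4 decimal places, 0.330 → 3 decimal places; limit is 3.
Rounded to 3 decimal places: 0.433 mol.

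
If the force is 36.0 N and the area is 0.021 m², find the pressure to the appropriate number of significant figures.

pressure = 36.0 N ÷ 0.021 m² = 1714.28571429… Pa.
36.0 has 3 significant figures; 0.021 has 2.
Division/multiplication keeps the fewest: 2 significant figures.
Rounded: 1.7 × 10³ Pa.

1.7 × 10³ Pa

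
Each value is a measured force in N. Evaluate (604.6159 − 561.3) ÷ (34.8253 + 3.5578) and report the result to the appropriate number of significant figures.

1.13

604.6159 − 561.3 = 43.3159, limited to 1 d.p. → 3 s.f.; 34.8253 + 3.5578 = 38.3831, limited to 4 d.p. → 6 s.f.
Carrying full precision, 43.3159 ÷ 38.3831 = 1.12851489327…; keep min(3, 6) = 3 s.f.
Rounded to 3 significant figures: 1.13.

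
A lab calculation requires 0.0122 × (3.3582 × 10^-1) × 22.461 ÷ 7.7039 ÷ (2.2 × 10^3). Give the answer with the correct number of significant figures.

5.4 × 10^-6

0.0122 × (3.3582 × 10^-1) × 22.461 ÷ 7.7039 ÷ (2.2 × 10^3) = 0.00000542952901329…
Multiplication/division keeps the fewest significant figures: 0.0122 → 3 s.f., 3.3582 × 10^-1 → 5 s.f., 22.461 → 5 s.f., 7.7039 → 5 s.f., 2.2 × 10^3 → 2 s.f.; limit is 2.
Rounded to 2 significant figures: 5.4 × 10^-6.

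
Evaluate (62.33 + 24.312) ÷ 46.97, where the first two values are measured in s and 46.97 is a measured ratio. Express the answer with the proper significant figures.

1.845 s

62.33 s + 24.312 s = 86.642 s; the sum is limited to 2 decimal places (4 s.f.).
Carrying full precision, 86.642 ÷ 46.97 = 1.84462422823… s; 46.97 has 4 s.f., so the result keeps min(4, 4) = 4 s.f.
Rounded to 4 significant figures: 1.845 s.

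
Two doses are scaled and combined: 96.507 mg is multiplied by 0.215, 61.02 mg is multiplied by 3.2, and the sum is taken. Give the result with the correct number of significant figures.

2.2 × 10^2 mg

96.507 × 0.215 = 20.749005 → 20.7 mg (3 s.f., last digit at the 10^-1 place).
61.02 × 3.2 = 195.264 → 2.0 × 10^2 mg (2 s.f., last digit at the 10^1 place).
Sum: 216.013005 mg; keep the coarser place, 10^1.
Result: 2.2 × 10^2 mg.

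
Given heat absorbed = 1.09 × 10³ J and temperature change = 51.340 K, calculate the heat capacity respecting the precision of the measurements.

21.2 J/K

heat capacity = 1.09 × 10³ J ÷ 51.340 K = 21.2310089599… J/K.
1.09 × 10³ has 3 significant figures; 51.340 has 5.
Division/multiplication keeps the fewest: 3 significant figures.
Rounded: 21.2 J/K.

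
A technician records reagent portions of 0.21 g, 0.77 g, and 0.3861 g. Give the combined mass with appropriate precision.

1.37 g

0.21 g + 0.77 g + 0.3861 g = 1.3661 g.
Addition/subtraction keeps the fewest decimal places: 0.21 → 2 decimal places, 0.77 → 2 decimal places, 0.3861 → 4 decimal places; limit is 2.
Rounded to 2 decimal places: 1.37 g.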